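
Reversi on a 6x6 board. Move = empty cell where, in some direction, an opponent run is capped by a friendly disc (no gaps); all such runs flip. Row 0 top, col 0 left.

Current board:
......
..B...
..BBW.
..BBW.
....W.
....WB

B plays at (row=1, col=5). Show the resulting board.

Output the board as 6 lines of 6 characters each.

Place B at (1,5); scan 8 dirs for brackets.
Dir NW: first cell '.' (not opp) -> no flip
Dir N: first cell '.' (not opp) -> no flip
Dir NE: edge -> no flip
Dir W: first cell '.' (not opp) -> no flip
Dir E: edge -> no flip
Dir SW: opp run (2,4) capped by B -> flip
Dir S: first cell '.' (not opp) -> no flip
Dir SE: edge -> no flip
All flips: (2,4)

Answer: ......
..B..B
..BBB.
..BBW.
....W.
....WB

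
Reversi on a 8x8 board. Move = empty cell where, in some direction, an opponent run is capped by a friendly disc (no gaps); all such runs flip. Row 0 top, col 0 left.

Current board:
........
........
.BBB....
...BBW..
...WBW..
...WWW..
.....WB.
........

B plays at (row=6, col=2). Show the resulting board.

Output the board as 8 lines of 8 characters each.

Place B at (6,2); scan 8 dirs for brackets.
Dir NW: first cell '.' (not opp) -> no flip
Dir N: first cell '.' (not opp) -> no flip
Dir NE: opp run (5,3) capped by B -> flip
Dir W: first cell '.' (not opp) -> no flip
Dir E: first cell '.' (not opp) -> no flip
Dir SW: first cell '.' (not opp) -> no flip
Dir S: first cell '.' (not opp) -> no flip
Dir SE: first cell '.' (not opp) -> no flip
All flips: (5,3)

Answer: ........
........
.BBB....
...BBW..
...WBW..
...BWW..
..B..WB.
........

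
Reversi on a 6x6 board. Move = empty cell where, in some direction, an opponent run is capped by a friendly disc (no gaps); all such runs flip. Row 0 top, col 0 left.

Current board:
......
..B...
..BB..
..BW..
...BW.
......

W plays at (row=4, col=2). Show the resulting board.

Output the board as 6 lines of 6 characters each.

Place W at (4,2); scan 8 dirs for brackets.
Dir NW: first cell '.' (not opp) -> no flip
Dir N: opp run (3,2) (2,2) (1,2), next='.' -> no flip
Dir NE: first cell 'W' (not opp) -> no flip
Dir W: first cell '.' (not opp) -> no flip
Dir E: opp run (4,3) capped by W -> flip
Dir SW: first cell '.' (not opp) -> no flip
Dir S: first cell '.' (not opp) -> no flip
Dir SE: first cell '.' (not opp) -> no flip
All flips: (4,3)

Answer: ......
..B...
..BB..
..BW..
..WWW.
......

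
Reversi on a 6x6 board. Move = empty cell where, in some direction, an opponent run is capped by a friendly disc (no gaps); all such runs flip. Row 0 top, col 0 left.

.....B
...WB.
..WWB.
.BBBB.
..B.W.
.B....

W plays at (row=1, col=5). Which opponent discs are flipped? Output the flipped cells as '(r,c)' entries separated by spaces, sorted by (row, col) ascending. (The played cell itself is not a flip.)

Answer: (1,4)

Derivation:
Dir NW: first cell '.' (not opp) -> no flip
Dir N: opp run (0,5), next=edge -> no flip
Dir NE: edge -> no flip
Dir W: opp run (1,4) capped by W -> flip
Dir E: edge -> no flip
Dir SW: opp run (2,4) (3,3) (4,2) (5,1), next=edge -> no flip
Dir S: first cell '.' (not opp) -> no flip
Dir SE: edge -> no flip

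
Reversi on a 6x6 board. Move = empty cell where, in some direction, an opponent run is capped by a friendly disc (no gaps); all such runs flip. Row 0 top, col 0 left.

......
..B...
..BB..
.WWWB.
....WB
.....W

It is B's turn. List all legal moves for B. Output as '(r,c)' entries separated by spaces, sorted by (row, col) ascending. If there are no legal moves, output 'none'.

(2,0): no bracket -> illegal
(2,1): no bracket -> illegal
(2,4): no bracket -> illegal
(3,0): flips 3 -> legal
(3,5): no bracket -> illegal
(4,0): flips 1 -> legal
(4,1): flips 1 -> legal
(4,2): flips 1 -> legal
(4,3): flips 2 -> legal
(5,3): no bracket -> illegal
(5,4): flips 1 -> legal

Answer: (3,0) (4,0) (4,1) (4,2) (4,3) (5,4)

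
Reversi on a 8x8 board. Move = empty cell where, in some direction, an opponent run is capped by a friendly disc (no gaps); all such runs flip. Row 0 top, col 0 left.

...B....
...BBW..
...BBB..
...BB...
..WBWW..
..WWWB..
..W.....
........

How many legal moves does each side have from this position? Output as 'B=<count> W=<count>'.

Answer: B=12 W=9

Derivation:
-- B to move --
(0,4): no bracket -> illegal
(0,5): flips 1 -> legal
(0,6): flips 1 -> legal
(1,6): flips 1 -> legal
(2,6): no bracket -> illegal
(3,1): no bracket -> illegal
(3,2): no bracket -> illegal
(3,5): flips 1 -> legal
(3,6): no bracket -> illegal
(4,1): flips 1 -> legal
(4,6): flips 2 -> legal
(5,1): flips 4 -> legal
(5,6): flips 1 -> legal
(6,1): flips 1 -> legal
(6,3): flips 1 -> legal
(6,4): flips 2 -> legal
(6,5): flips 1 -> legal
(7,1): no bracket -> illegal
(7,2): no bracket -> illegal
(7,3): no bracket -> illegal
B mobility = 12
-- W to move --
(0,2): no bracket -> illegal
(0,4): flips 3 -> legal
(0,5): no bracket -> illegal
(1,2): flips 4 -> legal
(1,6): flips 3 -> legal
(2,2): flips 1 -> legal
(2,6): no bracket -> illegal
(3,2): flips 1 -> legal
(3,5): flips 1 -> legal
(3,6): no bracket -> illegal
(4,6): no bracket -> illegal
(5,6): flips 1 -> legal
(6,4): no bracket -> illegal
(6,5): flips 1 -> legal
(6,6): flips 1 -> legal
W mobility = 9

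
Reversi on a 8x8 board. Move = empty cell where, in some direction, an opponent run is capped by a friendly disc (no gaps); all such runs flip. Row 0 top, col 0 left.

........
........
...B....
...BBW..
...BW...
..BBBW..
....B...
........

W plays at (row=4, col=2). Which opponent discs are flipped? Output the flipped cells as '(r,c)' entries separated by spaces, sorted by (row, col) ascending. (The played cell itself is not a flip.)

Dir NW: first cell '.' (not opp) -> no flip
Dir N: first cell '.' (not opp) -> no flip
Dir NE: opp run (3,3), next='.' -> no flip
Dir W: first cell '.' (not opp) -> no flip
Dir E: opp run (4,3) capped by W -> flip
Dir SW: first cell '.' (not opp) -> no flip
Dir S: opp run (5,2), next='.' -> no flip
Dir SE: opp run (5,3) (6,4), next='.' -> no flip

Answer: (4,3)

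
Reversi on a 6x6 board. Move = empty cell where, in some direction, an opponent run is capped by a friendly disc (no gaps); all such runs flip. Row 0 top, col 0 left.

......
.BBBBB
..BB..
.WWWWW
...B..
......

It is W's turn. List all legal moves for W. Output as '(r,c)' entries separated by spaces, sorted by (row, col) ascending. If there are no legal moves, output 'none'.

Answer: (0,0) (0,1) (0,2) (0,3) (0,4) (0,5) (5,2) (5,3) (5,4)

Derivation:
(0,0): flips 2 -> legal
(0,1): flips 2 -> legal
(0,2): flips 2 -> legal
(0,3): flips 2 -> legal
(0,4): flips 2 -> legal
(0,5): flips 2 -> legal
(1,0): no bracket -> illegal
(2,0): no bracket -> illegal
(2,1): no bracket -> illegal
(2,4): no bracket -> illegal
(2,5): no bracket -> illegal
(4,2): no bracket -> illegal
(4,4): no bracket -> illegal
(5,2): flips 1 -> legal
(5,3): flips 1 -> legal
(5,4): flips 1 -> legal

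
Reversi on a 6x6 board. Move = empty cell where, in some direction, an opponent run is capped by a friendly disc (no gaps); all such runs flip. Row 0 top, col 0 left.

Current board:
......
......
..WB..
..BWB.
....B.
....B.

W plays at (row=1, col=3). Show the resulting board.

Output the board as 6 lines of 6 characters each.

Answer: ......
...W..
..WW..
..BWB.
....B.
....B.

Derivation:
Place W at (1,3); scan 8 dirs for brackets.
Dir NW: first cell '.' (not opp) -> no flip
Dir N: first cell '.' (not opp) -> no flip
Dir NE: first cell '.' (not opp) -> no flip
Dir W: first cell '.' (not opp) -> no flip
Dir E: first cell '.' (not opp) -> no flip
Dir SW: first cell 'W' (not opp) -> no flip
Dir S: opp run (2,3) capped by W -> flip
Dir SE: first cell '.' (not opp) -> no flip
All flips: (2,3)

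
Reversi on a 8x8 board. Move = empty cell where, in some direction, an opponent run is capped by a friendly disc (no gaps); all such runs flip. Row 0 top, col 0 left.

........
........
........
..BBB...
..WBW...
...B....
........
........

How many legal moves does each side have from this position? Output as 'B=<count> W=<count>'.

-- B to move --
(3,1): flips 1 -> legal
(3,5): flips 1 -> legal
(4,1): flips 1 -> legal
(4,5): flips 1 -> legal
(5,1): flips 1 -> legal
(5,2): flips 1 -> legal
(5,4): flips 1 -> legal
(5,5): flips 1 -> legal
B mobility = 8
-- W to move --
(2,1): no bracket -> illegal
(2,2): flips 2 -> legal
(2,3): no bracket -> illegal
(2,4): flips 2 -> legal
(2,5): no bracket -> illegal
(3,1): no bracket -> illegal
(3,5): no bracket -> illegal
(4,1): no bracket -> illegal
(4,5): no bracket -> illegal
(5,2): no bracket -> illegal
(5,4): no bracket -> illegal
(6,2): flips 1 -> legal
(6,3): no bracket -> illegal
(6,4): flips 1 -> legal
W mobility = 4

Answer: B=8 W=4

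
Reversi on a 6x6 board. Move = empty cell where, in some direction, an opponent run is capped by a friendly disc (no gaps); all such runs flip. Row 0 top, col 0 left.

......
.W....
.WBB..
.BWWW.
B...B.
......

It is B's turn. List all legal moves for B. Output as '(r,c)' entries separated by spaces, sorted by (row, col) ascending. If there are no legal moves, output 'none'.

Answer: (0,0) (0,1) (2,0) (2,4) (3,5) (4,1) (4,2) (4,3) (4,5)

Derivation:
(0,0): flips 1 -> legal
(0,1): flips 2 -> legal
(0,2): no bracket -> illegal
(1,0): no bracket -> illegal
(1,2): no bracket -> illegal
(2,0): flips 1 -> legal
(2,4): flips 1 -> legal
(2,5): no bracket -> illegal
(3,0): no bracket -> illegal
(3,5): flips 3 -> legal
(4,1): flips 1 -> legal
(4,2): flips 1 -> legal
(4,3): flips 1 -> legal
(4,5): flips 1 -> legal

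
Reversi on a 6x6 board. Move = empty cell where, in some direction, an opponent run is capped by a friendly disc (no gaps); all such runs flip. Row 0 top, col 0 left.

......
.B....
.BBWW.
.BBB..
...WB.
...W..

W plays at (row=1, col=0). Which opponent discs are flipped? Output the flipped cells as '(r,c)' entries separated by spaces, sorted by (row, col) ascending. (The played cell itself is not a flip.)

Dir NW: edge -> no flip
Dir N: first cell '.' (not opp) -> no flip
Dir NE: first cell '.' (not opp) -> no flip
Dir W: edge -> no flip
Dir E: opp run (1,1), next='.' -> no flip
Dir SW: edge -> no flip
Dir S: first cell '.' (not opp) -> no flip
Dir SE: opp run (2,1) (3,2) capped by W -> flip

Answer: (2,1) (3,2)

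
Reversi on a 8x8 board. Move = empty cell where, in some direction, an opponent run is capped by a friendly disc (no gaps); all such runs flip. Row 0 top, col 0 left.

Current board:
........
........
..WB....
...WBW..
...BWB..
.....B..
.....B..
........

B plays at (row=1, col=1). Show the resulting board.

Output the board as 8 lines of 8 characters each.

Place B at (1,1); scan 8 dirs for brackets.
Dir NW: first cell '.' (not opp) -> no flip
Dir N: first cell '.' (not opp) -> no flip
Dir NE: first cell '.' (not opp) -> no flip
Dir W: first cell '.' (not opp) -> no flip
Dir E: first cell '.' (not opp) -> no flip
Dir SW: first cell '.' (not opp) -> no flip
Dir S: first cell '.' (not opp) -> no flip
Dir SE: opp run (2,2) (3,3) (4,4) capped by B -> flip
All flips: (2,2) (3,3) (4,4)

Answer: ........
.B......
..BB....
...BBW..
...BBB..
.....B..
.....B..
........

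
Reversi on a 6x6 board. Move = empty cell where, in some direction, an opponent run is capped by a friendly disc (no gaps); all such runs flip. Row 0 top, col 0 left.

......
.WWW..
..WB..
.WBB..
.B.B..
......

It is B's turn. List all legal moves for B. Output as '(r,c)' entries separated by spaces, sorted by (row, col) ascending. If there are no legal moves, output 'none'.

Answer: (0,0) (0,1) (0,2) (0,3) (2,1) (3,0)

Derivation:
(0,0): flips 2 -> legal
(0,1): flips 1 -> legal
(0,2): flips 2 -> legal
(0,3): flips 1 -> legal
(0,4): no bracket -> illegal
(1,0): no bracket -> illegal
(1,4): no bracket -> illegal
(2,0): no bracket -> illegal
(2,1): flips 2 -> legal
(2,4): no bracket -> illegal
(3,0): flips 1 -> legal
(4,0): no bracket -> illegal
(4,2): no bracket -> illegal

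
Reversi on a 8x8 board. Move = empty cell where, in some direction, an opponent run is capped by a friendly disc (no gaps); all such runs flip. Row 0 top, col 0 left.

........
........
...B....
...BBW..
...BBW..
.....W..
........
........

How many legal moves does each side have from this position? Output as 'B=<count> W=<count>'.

-- B to move --
(2,4): no bracket -> illegal
(2,5): no bracket -> illegal
(2,6): flips 1 -> legal
(3,6): flips 1 -> legal
(4,6): flips 1 -> legal
(5,4): no bracket -> illegal
(5,6): flips 1 -> legal
(6,4): no bracket -> illegal
(6,5): no bracket -> illegal
(6,6): flips 1 -> legal
B mobility = 5
-- W to move --
(1,2): flips 2 -> legal
(1,3): no bracket -> illegal
(1,4): no bracket -> illegal
(2,2): flips 2 -> legal
(2,4): no bracket -> illegal
(2,5): no bracket -> illegal
(3,2): flips 2 -> legal
(4,2): flips 2 -> legal
(5,2): no bracket -> illegal
(5,3): flips 1 -> legal
(5,4): no bracket -> illegal
W mobility = 5

Answer: B=5 W=5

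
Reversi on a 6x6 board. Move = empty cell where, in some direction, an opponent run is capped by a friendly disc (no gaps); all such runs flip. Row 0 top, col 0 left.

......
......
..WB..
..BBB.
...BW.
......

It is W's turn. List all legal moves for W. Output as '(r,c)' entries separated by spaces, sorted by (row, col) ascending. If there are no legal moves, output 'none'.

(1,2): no bracket -> illegal
(1,3): no bracket -> illegal
(1,4): no bracket -> illegal
(2,1): no bracket -> illegal
(2,4): flips 2 -> legal
(2,5): no bracket -> illegal
(3,1): no bracket -> illegal
(3,5): no bracket -> illegal
(4,1): no bracket -> illegal
(4,2): flips 2 -> legal
(4,5): no bracket -> illegal
(5,2): no bracket -> illegal
(5,3): no bracket -> illegal
(5,4): no bracket -> illegal

Answer: (2,4) (4,2)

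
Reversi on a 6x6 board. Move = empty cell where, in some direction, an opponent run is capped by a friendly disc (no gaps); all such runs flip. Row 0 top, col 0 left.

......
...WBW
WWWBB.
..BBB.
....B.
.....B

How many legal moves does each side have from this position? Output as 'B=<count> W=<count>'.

Answer: B=5 W=4

Derivation:
-- B to move --
(0,2): flips 1 -> legal
(0,3): flips 1 -> legal
(0,4): no bracket -> illegal
(0,5): no bracket -> illegal
(1,0): flips 1 -> legal
(1,1): flips 1 -> legal
(1,2): flips 2 -> legal
(2,5): no bracket -> illegal
(3,0): no bracket -> illegal
(3,1): no bracket -> illegal
B mobility = 5
-- W to move --
(0,3): no bracket -> illegal
(0,4): no bracket -> illegal
(0,5): no bracket -> illegal
(1,2): no bracket -> illegal
(2,5): flips 2 -> legal
(3,1): no bracket -> illegal
(3,5): flips 1 -> legal
(4,1): no bracket -> illegal
(4,2): flips 3 -> legal
(4,3): flips 3 -> legal
(4,5): no bracket -> illegal
(5,3): no bracket -> illegal
(5,4): no bracket -> illegal
W mobility = 4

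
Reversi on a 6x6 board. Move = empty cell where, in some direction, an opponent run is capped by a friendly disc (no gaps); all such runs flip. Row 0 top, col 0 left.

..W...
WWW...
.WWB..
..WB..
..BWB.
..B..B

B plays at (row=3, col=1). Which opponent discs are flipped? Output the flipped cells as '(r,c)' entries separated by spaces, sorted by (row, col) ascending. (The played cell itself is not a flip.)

Answer: (3,2)

Derivation:
Dir NW: first cell '.' (not opp) -> no flip
Dir N: opp run (2,1) (1,1), next='.' -> no flip
Dir NE: opp run (2,2), next='.' -> no flip
Dir W: first cell '.' (not opp) -> no flip
Dir E: opp run (3,2) capped by B -> flip
Dir SW: first cell '.' (not opp) -> no flip
Dir S: first cell '.' (not opp) -> no flip
Dir SE: first cell 'B' (not opp) -> no flip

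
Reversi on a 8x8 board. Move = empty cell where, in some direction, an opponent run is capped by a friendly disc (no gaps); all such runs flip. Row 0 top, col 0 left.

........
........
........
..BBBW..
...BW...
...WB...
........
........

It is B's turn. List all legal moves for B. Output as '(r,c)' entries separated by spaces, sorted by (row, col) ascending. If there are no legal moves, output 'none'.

Answer: (3,6) (4,5) (5,2) (5,5) (6,3)

Derivation:
(2,4): no bracket -> illegal
(2,5): no bracket -> illegal
(2,6): no bracket -> illegal
(3,6): flips 1 -> legal
(4,2): no bracket -> illegal
(4,5): flips 1 -> legal
(4,6): no bracket -> illegal
(5,2): flips 1 -> legal
(5,5): flips 1 -> legal
(6,2): no bracket -> illegal
(6,3): flips 1 -> legal
(6,4): no bracket -> illegal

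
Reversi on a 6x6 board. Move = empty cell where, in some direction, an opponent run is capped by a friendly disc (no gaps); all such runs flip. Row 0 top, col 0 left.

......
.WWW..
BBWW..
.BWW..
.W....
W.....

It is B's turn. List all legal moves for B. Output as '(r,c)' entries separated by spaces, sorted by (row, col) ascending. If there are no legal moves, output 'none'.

Answer: (0,1) (0,2) (0,3) (0,4) (2,4) (3,4) (4,3) (5,1)

Derivation:
(0,0): no bracket -> illegal
(0,1): flips 1 -> legal
(0,2): flips 1 -> legal
(0,3): flips 1 -> legal
(0,4): flips 2 -> legal
(1,0): no bracket -> illegal
(1,4): no bracket -> illegal
(2,4): flips 2 -> legal
(3,0): no bracket -> illegal
(3,4): flips 2 -> legal
(4,0): no bracket -> illegal
(4,2): no bracket -> illegal
(4,3): flips 1 -> legal
(4,4): no bracket -> illegal
(5,1): flips 1 -> legal
(5,2): no bracket -> illegal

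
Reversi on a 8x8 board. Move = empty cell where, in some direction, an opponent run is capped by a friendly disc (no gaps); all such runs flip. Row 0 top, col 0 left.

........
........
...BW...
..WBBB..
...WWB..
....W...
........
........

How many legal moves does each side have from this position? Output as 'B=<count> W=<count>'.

-- B to move --
(1,3): flips 1 -> legal
(1,4): flips 1 -> legal
(1,5): flips 1 -> legal
(2,1): no bracket -> illegal
(2,2): no bracket -> illegal
(2,5): flips 1 -> legal
(3,1): flips 1 -> legal
(4,1): flips 1 -> legal
(4,2): flips 2 -> legal
(5,2): flips 1 -> legal
(5,3): flips 2 -> legal
(5,5): flips 1 -> legal
(6,3): flips 1 -> legal
(6,4): flips 2 -> legal
(6,5): no bracket -> illegal
B mobility = 12
-- W to move --
(1,2): no bracket -> illegal
(1,3): flips 2 -> legal
(1,4): flips 1 -> legal
(2,2): flips 2 -> legal
(2,5): flips 1 -> legal
(2,6): flips 1 -> legal
(3,6): flips 4 -> legal
(4,2): flips 1 -> legal
(4,6): flips 2 -> legal
(5,5): no bracket -> illegal
(5,6): no bracket -> illegal
W mobility = 8

Answer: B=12 W=8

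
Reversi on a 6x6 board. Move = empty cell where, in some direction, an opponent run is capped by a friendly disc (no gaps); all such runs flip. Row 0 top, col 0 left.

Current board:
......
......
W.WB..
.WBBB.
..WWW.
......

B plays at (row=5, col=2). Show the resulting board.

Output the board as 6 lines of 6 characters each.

Place B at (5,2); scan 8 dirs for brackets.
Dir NW: first cell '.' (not opp) -> no flip
Dir N: opp run (4,2) capped by B -> flip
Dir NE: opp run (4,3) capped by B -> flip
Dir W: first cell '.' (not opp) -> no flip
Dir E: first cell '.' (not opp) -> no flip
Dir SW: edge -> no flip
Dir S: edge -> no flip
Dir SE: edge -> no flip
All flips: (4,2) (4,3)

Answer: ......
......
W.WB..
.WBBB.
..BBW.
..B...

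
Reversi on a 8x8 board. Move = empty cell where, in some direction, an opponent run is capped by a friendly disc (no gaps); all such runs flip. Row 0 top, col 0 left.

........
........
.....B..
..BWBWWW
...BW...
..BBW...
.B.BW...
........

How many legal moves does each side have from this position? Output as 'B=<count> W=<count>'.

Answer: B=8 W=10

Derivation:
-- B to move --
(2,2): no bracket -> illegal
(2,3): flips 1 -> legal
(2,4): no bracket -> illegal
(2,6): flips 2 -> legal
(2,7): no bracket -> illegal
(4,2): no bracket -> illegal
(4,5): flips 3 -> legal
(4,6): no bracket -> illegal
(4,7): flips 1 -> legal
(5,5): flips 1 -> legal
(6,5): flips 2 -> legal
(7,3): no bracket -> illegal
(7,4): flips 3 -> legal
(7,5): flips 1 -> legal
B mobility = 8
-- W to move --
(1,4): flips 1 -> legal
(1,5): flips 1 -> legal
(1,6): no bracket -> illegal
(2,1): flips 2 -> legal
(2,2): no bracket -> illegal
(2,3): no bracket -> illegal
(2,4): flips 1 -> legal
(2,6): no bracket -> illegal
(3,1): flips 1 -> legal
(4,1): no bracket -> illegal
(4,2): flips 2 -> legal
(4,5): no bracket -> illegal
(5,0): no bracket -> illegal
(5,1): flips 2 -> legal
(6,0): no bracket -> illegal
(6,2): flips 2 -> legal
(7,0): no bracket -> illegal
(7,1): no bracket -> illegal
(7,2): flips 1 -> legal
(7,3): flips 3 -> legal
(7,4): no bracket -> illegal
W mobility = 10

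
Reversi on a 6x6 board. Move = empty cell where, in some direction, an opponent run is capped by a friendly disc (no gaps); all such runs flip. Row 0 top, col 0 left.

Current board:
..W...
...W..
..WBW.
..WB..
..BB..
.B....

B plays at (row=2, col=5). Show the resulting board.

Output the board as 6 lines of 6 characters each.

Place B at (2,5); scan 8 dirs for brackets.
Dir NW: first cell '.' (not opp) -> no flip
Dir N: first cell '.' (not opp) -> no flip
Dir NE: edge -> no flip
Dir W: opp run (2,4) capped by B -> flip
Dir E: edge -> no flip
Dir SW: first cell '.' (not opp) -> no flip
Dir S: first cell '.' (not opp) -> no flip
Dir SE: edge -> no flip
All flips: (2,4)

Answer: ..W...
...W..
..WBBB
..WB..
..BB..
.B....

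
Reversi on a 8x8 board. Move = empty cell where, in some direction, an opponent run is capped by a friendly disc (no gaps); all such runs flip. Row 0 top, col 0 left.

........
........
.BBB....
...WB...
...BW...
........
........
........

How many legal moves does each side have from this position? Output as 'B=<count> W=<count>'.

-- B to move --
(2,4): no bracket -> illegal
(3,2): flips 1 -> legal
(3,5): no bracket -> illegal
(4,2): no bracket -> illegal
(4,5): flips 1 -> legal
(5,3): no bracket -> illegal
(5,4): flips 1 -> legal
(5,5): flips 2 -> legal
B mobility = 4
-- W to move --
(1,0): no bracket -> illegal
(1,1): flips 1 -> legal
(1,2): no bracket -> illegal
(1,3): flips 1 -> legal
(1,4): no bracket -> illegal
(2,0): no bracket -> illegal
(2,4): flips 1 -> legal
(2,5): no bracket -> illegal
(3,0): no bracket -> illegal
(3,1): no bracket -> illegal
(3,2): no bracket -> illegal
(3,5): flips 1 -> legal
(4,2): flips 1 -> legal
(4,5): no bracket -> illegal
(5,2): no bracket -> illegal
(5,3): flips 1 -> legal
(5,4): no bracket -> illegal
W mobility = 6

Answer: B=4 W=6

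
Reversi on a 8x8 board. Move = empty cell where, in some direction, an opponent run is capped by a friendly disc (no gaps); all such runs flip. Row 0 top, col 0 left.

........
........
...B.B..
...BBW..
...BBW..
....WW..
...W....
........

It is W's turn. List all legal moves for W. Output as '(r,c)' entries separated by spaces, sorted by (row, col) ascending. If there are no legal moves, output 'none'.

Answer: (1,2) (1,5) (2,2) (2,4) (3,2) (4,2) (5,3)

Derivation:
(1,2): flips 2 -> legal
(1,3): no bracket -> illegal
(1,4): no bracket -> illegal
(1,5): flips 1 -> legal
(1,6): no bracket -> illegal
(2,2): flips 2 -> legal
(2,4): flips 2 -> legal
(2,6): no bracket -> illegal
(3,2): flips 3 -> legal
(3,6): no bracket -> illegal
(4,2): flips 2 -> legal
(5,2): no bracket -> illegal
(5,3): flips 1 -> legal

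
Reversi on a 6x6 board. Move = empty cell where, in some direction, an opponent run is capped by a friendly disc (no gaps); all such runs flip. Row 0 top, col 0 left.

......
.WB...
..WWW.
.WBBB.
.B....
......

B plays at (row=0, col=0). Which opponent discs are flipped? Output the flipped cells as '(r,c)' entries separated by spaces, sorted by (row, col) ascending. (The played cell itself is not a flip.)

Answer: (1,1) (2,2)

Derivation:
Dir NW: edge -> no flip
Dir N: edge -> no flip
Dir NE: edge -> no flip
Dir W: edge -> no flip
Dir E: first cell '.' (not opp) -> no flip
Dir SW: edge -> no flip
Dir S: first cell '.' (not opp) -> no flip
Dir SE: opp run (1,1) (2,2) capped by B -> flip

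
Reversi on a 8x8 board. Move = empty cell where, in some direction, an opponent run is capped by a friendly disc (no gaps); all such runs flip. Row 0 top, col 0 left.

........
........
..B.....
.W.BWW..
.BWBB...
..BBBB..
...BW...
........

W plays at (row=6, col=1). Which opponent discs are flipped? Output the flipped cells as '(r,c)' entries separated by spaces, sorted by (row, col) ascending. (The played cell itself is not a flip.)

Dir NW: first cell '.' (not opp) -> no flip
Dir N: first cell '.' (not opp) -> no flip
Dir NE: opp run (5,2) (4,3) capped by W -> flip
Dir W: first cell '.' (not opp) -> no flip
Dir E: first cell '.' (not opp) -> no flip
Dir SW: first cell '.' (not opp) -> no flip
Dir S: first cell '.' (not opp) -> no flip
Dir SE: first cell '.' (not opp) -> no flip

Answer: (4,3) (5,2)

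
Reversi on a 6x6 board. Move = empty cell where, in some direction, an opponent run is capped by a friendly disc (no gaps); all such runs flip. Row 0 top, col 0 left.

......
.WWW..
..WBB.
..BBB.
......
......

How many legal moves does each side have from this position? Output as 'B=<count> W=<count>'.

-- B to move --
(0,0): flips 2 -> legal
(0,1): flips 1 -> legal
(0,2): flips 3 -> legal
(0,3): flips 1 -> legal
(0,4): no bracket -> illegal
(1,0): no bracket -> illegal
(1,4): no bracket -> illegal
(2,0): no bracket -> illegal
(2,1): flips 1 -> legal
(3,1): no bracket -> illegal
B mobility = 5
-- W to move --
(1,4): no bracket -> illegal
(1,5): no bracket -> illegal
(2,1): no bracket -> illegal
(2,5): flips 2 -> legal
(3,1): no bracket -> illegal
(3,5): flips 1 -> legal
(4,1): no bracket -> illegal
(4,2): flips 1 -> legal
(4,3): flips 2 -> legal
(4,4): flips 1 -> legal
(4,5): flips 2 -> legal
W mobility = 6

Answer: B=5 W=6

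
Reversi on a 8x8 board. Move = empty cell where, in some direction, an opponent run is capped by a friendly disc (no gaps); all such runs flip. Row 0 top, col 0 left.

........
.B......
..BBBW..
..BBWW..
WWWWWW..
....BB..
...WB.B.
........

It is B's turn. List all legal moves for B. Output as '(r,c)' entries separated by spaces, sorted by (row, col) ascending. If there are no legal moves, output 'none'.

(1,4): no bracket -> illegal
(1,5): flips 3 -> legal
(1,6): no bracket -> illegal
(2,6): flips 1 -> legal
(3,0): no bracket -> illegal
(3,1): no bracket -> illegal
(3,6): flips 3 -> legal
(4,6): flips 1 -> legal
(5,0): flips 1 -> legal
(5,1): flips 1 -> legal
(5,2): flips 1 -> legal
(5,3): flips 1 -> legal
(5,6): flips 2 -> legal
(6,2): flips 1 -> legal
(7,2): flips 1 -> legal
(7,3): no bracket -> illegal
(7,4): no bracket -> illegal

Answer: (1,5) (2,6) (3,6) (4,6) (5,0) (5,1) (5,2) (5,3) (5,6) (6,2) (7,2)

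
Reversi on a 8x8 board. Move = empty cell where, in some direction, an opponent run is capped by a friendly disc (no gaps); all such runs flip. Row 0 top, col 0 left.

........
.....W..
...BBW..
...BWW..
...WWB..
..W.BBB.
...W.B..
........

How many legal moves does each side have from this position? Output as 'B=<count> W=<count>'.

-- B to move --
(0,4): no bracket -> illegal
(0,5): flips 3 -> legal
(0,6): flips 1 -> legal
(1,4): no bracket -> illegal
(1,6): no bracket -> illegal
(2,6): flips 1 -> legal
(3,2): flips 1 -> legal
(3,6): flips 2 -> legal
(4,1): no bracket -> illegal
(4,2): flips 2 -> legal
(4,6): flips 1 -> legal
(5,1): no bracket -> illegal
(5,3): flips 1 -> legal
(6,1): no bracket -> illegal
(6,2): no bracket -> illegal
(6,4): no bracket -> illegal
(7,2): flips 1 -> legal
(7,3): no bracket -> illegal
(7,4): no bracket -> illegal
B mobility = 9
-- W to move --
(1,2): flips 1 -> legal
(1,3): flips 3 -> legal
(1,4): flips 1 -> legal
(2,2): flips 3 -> legal
(3,2): flips 1 -> legal
(3,6): flips 2 -> legal
(4,2): flips 2 -> legal
(4,6): flips 1 -> legal
(4,7): no bracket -> illegal
(5,3): no bracket -> illegal
(5,7): no bracket -> illegal
(6,4): flips 1 -> legal
(6,6): flips 1 -> legal
(6,7): flips 2 -> legal
(7,4): no bracket -> illegal
(7,5): flips 3 -> legal
(7,6): flips 2 -> legal
W mobility = 13

Answer: B=9 W=13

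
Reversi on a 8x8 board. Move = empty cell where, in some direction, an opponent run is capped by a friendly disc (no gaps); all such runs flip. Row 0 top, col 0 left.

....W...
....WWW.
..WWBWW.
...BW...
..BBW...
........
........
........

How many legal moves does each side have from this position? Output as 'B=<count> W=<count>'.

-- B to move --
(0,3): no bracket -> illegal
(0,5): no bracket -> illegal
(0,6): flips 1 -> legal
(0,7): flips 3 -> legal
(1,1): flips 1 -> legal
(1,2): no bracket -> illegal
(1,3): flips 1 -> legal
(1,7): no bracket -> illegal
(2,1): flips 2 -> legal
(2,7): flips 2 -> legal
(3,1): no bracket -> illegal
(3,2): no bracket -> illegal
(3,5): flips 1 -> legal
(3,6): no bracket -> illegal
(3,7): no bracket -> illegal
(4,5): flips 1 -> legal
(5,3): no bracket -> illegal
(5,4): flips 2 -> legal
(5,5): flips 1 -> legal
B mobility = 10
-- W to move --
(1,3): no bracket -> illegal
(3,1): no bracket -> illegal
(3,2): flips 1 -> legal
(3,5): no bracket -> illegal
(4,1): flips 2 -> legal
(5,1): flips 3 -> legal
(5,2): flips 1 -> legal
(5,3): flips 2 -> legal
(5,4): no bracket -> illegal
W mobility = 5

Answer: B=10 W=5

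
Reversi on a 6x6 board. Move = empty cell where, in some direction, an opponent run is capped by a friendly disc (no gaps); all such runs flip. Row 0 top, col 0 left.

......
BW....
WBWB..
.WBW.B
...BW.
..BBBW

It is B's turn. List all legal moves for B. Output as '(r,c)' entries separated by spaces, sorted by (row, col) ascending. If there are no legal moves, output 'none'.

Answer: (0,1) (1,2) (3,0) (3,4) (4,1) (4,5)

Derivation:
(0,0): no bracket -> illegal
(0,1): flips 1 -> legal
(0,2): no bracket -> illegal
(1,2): flips 2 -> legal
(1,3): no bracket -> illegal
(2,4): no bracket -> illegal
(3,0): flips 2 -> legal
(3,4): flips 2 -> legal
(4,0): no bracket -> illegal
(4,1): flips 1 -> legal
(4,2): no bracket -> illegal
(4,5): flips 1 -> legal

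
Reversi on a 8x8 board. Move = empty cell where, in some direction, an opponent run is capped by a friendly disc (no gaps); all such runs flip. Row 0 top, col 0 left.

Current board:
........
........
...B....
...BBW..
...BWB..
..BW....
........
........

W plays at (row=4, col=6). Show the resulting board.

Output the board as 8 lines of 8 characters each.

Place W at (4,6); scan 8 dirs for brackets.
Dir NW: first cell 'W' (not opp) -> no flip
Dir N: first cell '.' (not opp) -> no flip
Dir NE: first cell '.' (not opp) -> no flip
Dir W: opp run (4,5) capped by W -> flip
Dir E: first cell '.' (not opp) -> no flip
Dir SW: first cell '.' (not opp) -> no flip
Dir S: first cell '.' (not opp) -> no flip
Dir SE: first cell '.' (not opp) -> no flip
All flips: (4,5)

Answer: ........
........
...B....
...BBW..
...BWWW.
..BW....
........
........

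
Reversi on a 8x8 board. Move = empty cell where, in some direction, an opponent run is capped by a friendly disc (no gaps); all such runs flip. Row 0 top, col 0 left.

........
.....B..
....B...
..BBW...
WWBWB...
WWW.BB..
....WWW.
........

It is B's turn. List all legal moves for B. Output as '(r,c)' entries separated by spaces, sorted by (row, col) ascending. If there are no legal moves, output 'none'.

(2,3): no bracket -> illegal
(2,5): no bracket -> illegal
(3,0): no bracket -> illegal
(3,1): no bracket -> illegal
(3,5): flips 1 -> legal
(4,5): no bracket -> illegal
(5,3): flips 1 -> legal
(5,6): no bracket -> illegal
(5,7): no bracket -> illegal
(6,0): flips 1 -> legal
(6,1): no bracket -> illegal
(6,2): flips 1 -> legal
(6,3): no bracket -> illegal
(6,7): no bracket -> illegal
(7,3): flips 1 -> legal
(7,4): flips 1 -> legal
(7,5): flips 1 -> legal
(7,6): flips 1 -> legal
(7,7): flips 1 -> legal

Answer: (3,5) (5,3) (6,0) (6,2) (7,3) (7,4) (7,5) (7,6) (7,7)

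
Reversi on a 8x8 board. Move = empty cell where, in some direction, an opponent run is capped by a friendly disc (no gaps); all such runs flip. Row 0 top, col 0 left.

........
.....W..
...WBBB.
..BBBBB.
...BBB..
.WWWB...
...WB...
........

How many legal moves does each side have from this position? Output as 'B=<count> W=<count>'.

-- B to move --
(0,4): flips 1 -> legal
(0,5): flips 1 -> legal
(0,6): flips 1 -> legal
(1,2): flips 1 -> legal
(1,3): flips 1 -> legal
(1,4): flips 1 -> legal
(1,6): no bracket -> illegal
(2,2): flips 1 -> legal
(4,0): no bracket -> illegal
(4,1): no bracket -> illegal
(4,2): flips 1 -> legal
(5,0): flips 3 -> legal
(6,0): no bracket -> illegal
(6,1): flips 1 -> legal
(6,2): flips 2 -> legal
(7,2): flips 1 -> legal
(7,3): flips 2 -> legal
(7,4): no bracket -> illegal
B mobility = 13
-- W to move --
(1,3): no bracket -> illegal
(1,4): no bracket -> illegal
(1,6): flips 3 -> legal
(1,7): flips 3 -> legal
(2,1): no bracket -> illegal
(2,2): no bracket -> illegal
(2,7): flips 6 -> legal
(3,1): no bracket -> illegal
(3,7): flips 1 -> legal
(4,1): flips 1 -> legal
(4,2): flips 2 -> legal
(4,6): no bracket -> illegal
(4,7): no bracket -> illegal
(5,5): flips 4 -> legal
(5,6): flips 2 -> legal
(6,5): flips 1 -> legal
(7,3): no bracket -> illegal
(7,4): no bracket -> illegal
(7,5): flips 1 -> legal
W mobility = 10

Answer: B=13 W=10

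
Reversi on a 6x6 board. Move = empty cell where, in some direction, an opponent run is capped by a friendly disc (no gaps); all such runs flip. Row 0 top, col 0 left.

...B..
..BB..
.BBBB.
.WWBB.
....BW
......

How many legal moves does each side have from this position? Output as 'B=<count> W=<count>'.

-- B to move --
(2,0): no bracket -> illegal
(3,0): flips 2 -> legal
(3,5): no bracket -> illegal
(4,0): flips 1 -> legal
(4,1): flips 2 -> legal
(4,2): flips 1 -> legal
(4,3): flips 1 -> legal
(5,4): no bracket -> illegal
(5,5): no bracket -> illegal
B mobility = 5
-- W to move --
(0,1): flips 3 -> legal
(0,2): flips 2 -> legal
(0,4): flips 2 -> legal
(1,0): flips 1 -> legal
(1,1): flips 1 -> legal
(1,4): flips 1 -> legal
(1,5): no bracket -> illegal
(2,0): no bracket -> illegal
(2,5): no bracket -> illegal
(3,0): no bracket -> illegal
(3,5): flips 2 -> legal
(4,2): no bracket -> illegal
(4,3): flips 1 -> legal
(5,3): no bracket -> illegal
(5,4): no bracket -> illegal
(5,5): no bracket -> illegal
W mobility = 8

Answer: B=5 W=8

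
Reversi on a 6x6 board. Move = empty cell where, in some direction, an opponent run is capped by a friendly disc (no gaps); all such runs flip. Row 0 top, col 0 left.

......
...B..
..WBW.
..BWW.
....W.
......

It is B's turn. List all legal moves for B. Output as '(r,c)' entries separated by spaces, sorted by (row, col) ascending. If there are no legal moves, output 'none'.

Answer: (1,2) (2,1) (2,5) (3,1) (3,5) (4,3) (4,5)

Derivation:
(1,1): no bracket -> illegal
(1,2): flips 1 -> legal
(1,4): no bracket -> illegal
(1,5): no bracket -> illegal
(2,1): flips 1 -> legal
(2,5): flips 1 -> legal
(3,1): flips 1 -> legal
(3,5): flips 3 -> legal
(4,2): no bracket -> illegal
(4,3): flips 1 -> legal
(4,5): flips 1 -> legal
(5,3): no bracket -> illegal
(5,4): no bracket -> illegal
(5,5): no bracket -> illegal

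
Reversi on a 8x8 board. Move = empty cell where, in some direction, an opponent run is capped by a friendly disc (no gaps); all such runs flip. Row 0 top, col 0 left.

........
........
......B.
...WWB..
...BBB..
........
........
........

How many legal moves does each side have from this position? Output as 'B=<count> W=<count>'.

Answer: B=5 W=6

Derivation:
-- B to move --
(2,2): flips 1 -> legal
(2,3): flips 2 -> legal
(2,4): flips 1 -> legal
(2,5): flips 1 -> legal
(3,2): flips 2 -> legal
(4,2): no bracket -> illegal
B mobility = 5
-- W to move --
(1,5): no bracket -> illegal
(1,6): no bracket -> illegal
(1,7): no bracket -> illegal
(2,4): no bracket -> illegal
(2,5): no bracket -> illegal
(2,7): no bracket -> illegal
(3,2): no bracket -> illegal
(3,6): flips 1 -> legal
(3,7): no bracket -> illegal
(4,2): no bracket -> illegal
(4,6): no bracket -> illegal
(5,2): flips 1 -> legal
(5,3): flips 1 -> legal
(5,4): flips 1 -> legal
(5,5): flips 1 -> legal
(5,6): flips 1 -> legal
W mobility = 6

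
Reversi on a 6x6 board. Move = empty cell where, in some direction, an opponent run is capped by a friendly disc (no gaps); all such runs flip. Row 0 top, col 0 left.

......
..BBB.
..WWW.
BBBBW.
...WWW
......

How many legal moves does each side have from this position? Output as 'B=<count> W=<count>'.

Answer: B=6 W=9

Derivation:
-- B to move --
(1,1): flips 1 -> legal
(1,5): flips 1 -> legal
(2,1): no bracket -> illegal
(2,5): no bracket -> illegal
(3,5): flips 2 -> legal
(4,2): no bracket -> illegal
(5,2): no bracket -> illegal
(5,3): flips 1 -> legal
(5,4): flips 4 -> legal
(5,5): flips 1 -> legal
B mobility = 6
-- W to move --
(0,1): flips 1 -> legal
(0,2): flips 2 -> legal
(0,3): flips 1 -> legal
(0,4): flips 2 -> legal
(0,5): flips 1 -> legal
(1,1): no bracket -> illegal
(1,5): no bracket -> illegal
(2,0): no bracket -> illegal
(2,1): flips 1 -> legal
(2,5): no bracket -> illegal
(4,0): flips 1 -> legal
(4,1): flips 1 -> legal
(4,2): flips 2 -> legal
W mobility = 9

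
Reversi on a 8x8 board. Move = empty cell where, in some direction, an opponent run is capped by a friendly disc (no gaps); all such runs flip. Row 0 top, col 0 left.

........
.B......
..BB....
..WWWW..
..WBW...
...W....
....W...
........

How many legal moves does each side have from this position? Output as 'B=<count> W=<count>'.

Answer: B=7 W=6

Derivation:
-- B to move --
(2,1): flips 1 -> legal
(2,4): no bracket -> illegal
(2,5): flips 1 -> legal
(2,6): no bracket -> illegal
(3,1): no bracket -> illegal
(3,6): no bracket -> illegal
(4,1): flips 2 -> legal
(4,5): flips 2 -> legal
(4,6): no bracket -> illegal
(5,1): no bracket -> illegal
(5,2): flips 2 -> legal
(5,4): no bracket -> illegal
(5,5): flips 2 -> legal
(6,2): no bracket -> illegal
(6,3): flips 1 -> legal
(6,5): no bracket -> illegal
(7,3): no bracket -> illegal
(7,4): no bracket -> illegal
(7,5): no bracket -> illegal
B mobility = 7
-- W to move --
(0,0): flips 2 -> legal
(0,1): no bracket -> illegal
(0,2): no bracket -> illegal
(1,0): no bracket -> illegal
(1,2): flips 2 -> legal
(1,3): flips 1 -> legal
(1,4): flips 1 -> legal
(2,0): no bracket -> illegal
(2,1): no bracket -> illegal
(2,4): no bracket -> illegal
(3,1): no bracket -> illegal
(5,2): flips 1 -> legal
(5,4): flips 1 -> legal
W mobility = 6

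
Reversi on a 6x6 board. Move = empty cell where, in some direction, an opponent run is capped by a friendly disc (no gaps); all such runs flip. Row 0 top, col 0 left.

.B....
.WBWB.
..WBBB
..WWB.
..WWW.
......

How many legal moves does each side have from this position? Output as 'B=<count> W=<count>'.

-- B to move --
(0,0): no bracket -> illegal
(0,2): flips 1 -> legal
(0,3): flips 1 -> legal
(0,4): no bracket -> illegal
(1,0): flips 1 -> legal
(2,0): no bracket -> illegal
(2,1): flips 2 -> legal
(3,1): flips 2 -> legal
(3,5): no bracket -> illegal
(4,1): flips 1 -> legal
(4,5): no bracket -> illegal
(5,1): flips 2 -> legal
(5,2): flips 4 -> legal
(5,3): flips 2 -> legal
(5,4): flips 1 -> legal
(5,5): no bracket -> illegal
B mobility = 10
-- W to move --
(0,0): no bracket -> illegal
(0,2): flips 1 -> legal
(0,3): no bracket -> illegal
(0,4): flips 3 -> legal
(0,5): flips 2 -> legal
(1,0): no bracket -> illegal
(1,5): flips 2 -> legal
(2,1): no bracket -> illegal
(3,5): flips 2 -> legal
(4,5): no bracket -> illegal
W mobility = 5

Answer: B=10 W=5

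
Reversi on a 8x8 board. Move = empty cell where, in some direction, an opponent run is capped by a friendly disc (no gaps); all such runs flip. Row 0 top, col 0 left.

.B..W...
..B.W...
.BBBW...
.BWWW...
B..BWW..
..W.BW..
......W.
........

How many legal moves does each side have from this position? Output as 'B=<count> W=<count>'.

-- B to move --
(0,3): no bracket -> illegal
(0,5): flips 1 -> legal
(1,3): no bracket -> illegal
(1,5): no bracket -> illegal
(2,5): flips 2 -> legal
(3,5): flips 3 -> legal
(3,6): flips 1 -> legal
(4,1): flips 1 -> legal
(4,2): flips 1 -> legal
(4,6): flips 2 -> legal
(5,1): no bracket -> illegal
(5,3): no bracket -> illegal
(5,6): flips 3 -> legal
(5,7): no bracket -> illegal
(6,1): flips 1 -> legal
(6,2): no bracket -> illegal
(6,3): no bracket -> illegal
(6,4): no bracket -> illegal
(6,5): no bracket -> illegal
(6,7): no bracket -> illegal
(7,5): no bracket -> illegal
(7,6): no bracket -> illegal
(7,7): flips 4 -> legal
B mobility = 10
-- W to move --
(0,0): no bracket -> illegal
(0,2): flips 2 -> legal
(0,3): no bracket -> illegal
(1,0): flips 1 -> legal
(1,1): flips 1 -> legal
(1,3): flips 1 -> legal
(2,0): flips 3 -> legal
(3,0): flips 1 -> legal
(4,1): no bracket -> illegal
(4,2): flips 1 -> legal
(5,0): no bracket -> illegal
(5,1): no bracket -> illegal
(5,3): flips 2 -> legal
(6,3): flips 1 -> legal
(6,4): flips 1 -> legal
(6,5): flips 2 -> legal
W mobility = 11

Answer: B=10 W=11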